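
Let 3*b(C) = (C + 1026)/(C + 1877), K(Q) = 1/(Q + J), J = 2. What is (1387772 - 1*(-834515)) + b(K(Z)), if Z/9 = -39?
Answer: 4367274327065/1965216 ≈ 2.2223e+6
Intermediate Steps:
Z = -351 (Z = 9*(-39) = -351)
K(Q) = 1/(2 + Q) (K(Q) = 1/(Q + 2) = 1/(2 + Q))
b(C) = (1026 + C)/(3*(1877 + C)) (b(C) = ((C + 1026)/(C + 1877))/3 = ((1026 + C)/(1877 + C))/3 = (1026 + C)/(3*(1877 + C)))
(1387772 - 1*(-834515)) + b(K(Z)) = (1387772 - 1*(-834515)) + (1026 + 1/(2 - 351))/(3*(1877 + 1/(2 - 351))) = (1387772 + 834515) + (1026 + 1/(-349))/(3*(1877 + 1/(-349))) = 2222287 + (1026 - 1/349)/(3*(1877 - 1/349)) = 2222287 + (1/3)*(358073/349)/(655072/349) = 2222287 + (1/3)*(349/655072)*(358073/349) = 2222287 + 358073/1965216 = 4367274327065/1965216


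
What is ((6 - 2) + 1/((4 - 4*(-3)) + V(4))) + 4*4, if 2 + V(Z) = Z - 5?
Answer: 261/13 ≈ 20.077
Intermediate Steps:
V(Z) = -7 + Z (V(Z) = -2 + (Z - 5) = -2 + (-5 + Z) = -7 + Z)
((6 - 2) + 1/((4 - 4*(-3)) + V(4))) + 4*4 = ((6 - 2) + 1/((4 - 4*(-3)) + (-7 + 4))) + 4*4 = (4 + 1/((4 + 12) - 3)) + 16 = (4 + 1/(16 - 3)) + 16 = (4 + 1/13) + 16 = 53/13 + 16 = 261/13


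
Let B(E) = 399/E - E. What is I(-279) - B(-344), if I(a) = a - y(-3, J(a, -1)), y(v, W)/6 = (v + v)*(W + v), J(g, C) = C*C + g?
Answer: -3693817/344 ≈ -10738.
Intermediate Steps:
J(g, C) = g + C² (J(g, C) = C² + g = g + C²)
y(v, W) = 12*v*(W + v) (y(v, W) = 6*((v + v)*(W + v)) = 6*((2*v)*(W + v)) = 6*(2*v*(W + v)) = 12*v*(W + v))
I(a) = -72 + 37*a (I(a) = a - 12*(-3)*((a + (-1)²) - 3) = a - 12*(-3)*((a + 1) - 3) = a - 12*(-3)*((1 + a) - 3) = a - 12*(-3)*(-2 + a) = a - (72 - 36*a) = a + (-72 + 36*a) = -72 + 37*a)
B(E) = -E + 399/E
I(-279) - B(-344) = (-72 + 37*(-279)) - (-1*(-344) + 399/(-344)) = (-72 - 10323) - (344 + 399*(-1/344)) = -10395 - (344 - 399/344) = -10395 - 1*117937/344 = -10395 - 117937/344 = -3693817/344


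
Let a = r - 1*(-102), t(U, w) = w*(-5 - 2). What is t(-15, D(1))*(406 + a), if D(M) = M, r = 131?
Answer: -4473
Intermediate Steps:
t(U, w) = -7*w (t(U, w) = w*(-7) = -7*w)
a = 233 (a = 131 - 1*(-102) = 131 + 102 = 233)
t(-15, D(1))*(406 + a) = (-7*1)*(406 + 233) = -7*639 = -4473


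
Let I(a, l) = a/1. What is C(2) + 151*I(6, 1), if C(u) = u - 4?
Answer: 904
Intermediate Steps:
C(u) = -4 + u
I(a, l) = a (I(a, l) = a*1 = a)
C(2) + 151*I(6, 1) = (-4 + 2) + 151*6 = -2 + 906 = 904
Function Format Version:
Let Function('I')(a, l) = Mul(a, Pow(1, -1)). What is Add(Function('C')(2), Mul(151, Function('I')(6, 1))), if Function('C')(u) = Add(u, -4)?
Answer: 904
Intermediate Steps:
Function('C')(u) = Add(-4, u)
Function('I')(a, l) = a (Function('I')(a, l) = Mul(a, 1) = a)
Add(Function('C')(2), Mul(151, Function('I')(6, 1))) = Add(Add(-4, 2), Mul(151, 6)) = Add(-2, 906) = 904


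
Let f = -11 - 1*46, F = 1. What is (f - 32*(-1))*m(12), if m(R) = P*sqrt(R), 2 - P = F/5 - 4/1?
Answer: -290*sqrt(3) ≈ -502.29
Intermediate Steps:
f = -57 (f = -11 - 46 = -57)
P = 29/5 (P = 2 - (1/5 - 4/1) = 2 - (1*(1/5) - 4*1) = 2 - (1/5 - 4) = 2 - 1*(-19/5) = 2 + 19/5 = 29/5 ≈ 5.8000)
m(R) = 29*sqrt(R)/5
(f - 32*(-1))*m(12) = (-57 - 32*(-1))*(29*sqrt(12)/5) = (-57 + 32)*(29*(2*sqrt(3))/5) = -290*sqrt(3)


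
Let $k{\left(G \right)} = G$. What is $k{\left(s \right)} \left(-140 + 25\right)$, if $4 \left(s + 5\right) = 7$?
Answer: $\frac{1495}{4} \approx 373.75$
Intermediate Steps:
$s = - \frac{13}{4}$ ($s = -5 + \frac{1}{4} \cdot 7 = -5 + \frac{7}{4} = - \frac{13}{4} \approx -3.25$)
$k{\left(s \right)} \left(-140 + 25\right) = - \frac{13 \left(-140 + 25\right)}{4} = \left(- \frac{13}{4}\right) \left(-115\right) = \frac{1495}{4}$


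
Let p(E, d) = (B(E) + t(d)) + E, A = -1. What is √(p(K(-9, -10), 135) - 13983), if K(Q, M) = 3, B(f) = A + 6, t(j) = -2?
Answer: 3*I*√1553 ≈ 118.22*I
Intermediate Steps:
B(f) = 5 (B(f) = -1 + 6 = 5)
p(E, d) = 3 + E (p(E, d) = (5 - 2) + E = 3 + E)
√(p(K(-9, -10), 135) - 13983) = √((3 + 3) - 13983) = √(6 - 13983) = √(-13977) = 3*I*√1553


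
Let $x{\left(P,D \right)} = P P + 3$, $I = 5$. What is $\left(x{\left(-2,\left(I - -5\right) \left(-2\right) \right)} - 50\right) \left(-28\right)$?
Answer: $1204$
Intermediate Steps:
$x{\left(P,D \right)} = 3 + P^{2}$ ($x{\left(P,D \right)} = P^{2} + 3 = 3 + P^{2}$)
$\left(x{\left(-2,\left(I - -5\right) \left(-2\right) \right)} - 50\right) \left(-28\right) = \left(\left(3 + \left(-2\right)^{2}\right) - 50\right) \left(-28\right) = \left(\left(3 + 4\right) - 50\right) \left(-28\right) = \left(7 - 50\right) \left(-28\right) = \left(-43\right) \left(-28\right) = 1204$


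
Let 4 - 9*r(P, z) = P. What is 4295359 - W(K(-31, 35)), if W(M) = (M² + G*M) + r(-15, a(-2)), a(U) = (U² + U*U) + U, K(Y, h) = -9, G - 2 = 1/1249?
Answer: 48283398686/11241 ≈ 4.2953e+6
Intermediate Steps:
G = 2499/1249 (G = 2 + 1/1249 = 2499/1249 ≈ 2.0008)
a(U) = U + 2*U² (a(U) = (U² + U²) + U = 2*U² + U = U + 2*U²)
r(P, z) = 4/9 - P/9
W(M) = 19/9 + M² + 2499*M/1249 (W(M) = (M² + 2499*M/1249) + (4/9 - ⅑*(-15)) = (M² + 2499*M/1249) + (4/9 + 5/3) = (M² + 2499*M/1249) + 19/9 = 19/9 + M² + 2499*M/1249)
4295359 - W(K(-31, 35)) = 4295359 - (19/9 + (-9)² + (2499/1249)*(-9)) = 4295359 - (19/9 + 81 - 22491/1249) = 4295359 - 1*731833/11241 = 4295359 - 731833/11241 = 48283398686/11241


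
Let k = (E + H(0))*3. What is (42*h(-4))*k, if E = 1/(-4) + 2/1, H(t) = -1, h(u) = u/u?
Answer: 189/2 ≈ 94.500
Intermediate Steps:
h(u) = 1
E = 7/4 (E = 1*(-¼) + 2*1 = -¼ + 2 = 7/4 ≈ 1.7500)
k = 9/4 (k = (7/4 - 1)*3 = (¾)*3 = 9/4 ≈ 2.2500)
(42*h(-4))*k = (42*1)*(9/4) = 42*(9/4) = 189/2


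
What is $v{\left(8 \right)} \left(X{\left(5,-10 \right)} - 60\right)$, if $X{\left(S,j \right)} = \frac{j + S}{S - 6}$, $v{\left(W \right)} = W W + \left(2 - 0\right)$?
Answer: $-3630$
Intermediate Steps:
$v{\left(W \right)} = 2 + W^{2}$ ($v{\left(W \right)} = W^{2} + \left(2 + 0\right) = W^{2} + 2 = 2 + W^{2}$)
$X{\left(S,j \right)} = \frac{S + j}{-6 + S}$
$v{\left(8 \right)} \left(X{\left(5,-10 \right)} - 60\right) = \left(2 + 8^{2}\right) \left(\frac{5 - 10}{-6 + 5} - 60\right) = \left(2 + 64\right) \left(\frac{1}{-1} \left(-5\right) - 60\right) = 66 \left(\left(-1\right) \left(-5\right) - 60\right) = 66 \left(5 - 60\right) = 66 \left(-55\right) = -3630$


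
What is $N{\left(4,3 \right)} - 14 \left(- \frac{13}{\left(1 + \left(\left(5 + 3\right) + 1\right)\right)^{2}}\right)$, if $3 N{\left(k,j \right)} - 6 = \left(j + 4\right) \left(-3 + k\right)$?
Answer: $\frac{923}{150} \approx 6.1533$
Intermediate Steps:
$N{\left(k,j \right)} = 2 + \frac{\left(-3 + k\right) \left(4 + j\right)}{3}$ ($N{\left(k,j \right)} = 2 + \frac{\left(j + 4\right) \left(-3 + k\right)}{3} = 2 + \frac{\left(4 + j\right) \left(-3 + k\right)}{3} = 2 + \frac{\left(-3 + k\right) \left(4 + j\right)}{3}$)
$N{\left(4,3 \right)} - 14 \left(- \frac{13}{\left(1 + \left(\left(5 + 3\right) + 1\right)\right)^{2}}\right) = \left(-2 - 3 + \frac{4}{3} \cdot 4 + \frac{1}{3} \cdot 3 \cdot 4\right) - 14 \left(- \frac{13}{\left(1 + \left(\left(5 + 3\right) + 1\right)\right)^{2}}\right) = \left(-2 - 3 + \frac{16}{3} + 4\right) - 14 \left(- \frac{13}{\left(1 + \left(8 + 1\right)\right)^{2}}\right) = \frac{13}{3} - 14 \left(- \frac{13}{\left(1 + 9\right)^{2}}\right) = \frac{13}{3} - 14 \left(- \frac{13}{10^{2}}\right) = \frac{13}{3} - 14 \left(- \frac{13}{100}\right) = \frac{13}{3} - 14 \left(\left(-13\right) \frac{1}{100}\right) = \frac{13}{3} - - \frac{91}{50} = \frac{13}{3} + \frac{91}{50} = \frac{923}{150}$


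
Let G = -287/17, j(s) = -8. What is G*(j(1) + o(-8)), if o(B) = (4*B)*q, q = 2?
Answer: 20664/17 ≈ 1215.5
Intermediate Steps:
o(B) = 8*B (o(B) = (4*B)*2 = 8*B)
G = -287/17 (G = -287*1/17 = -287/17 ≈ -16.882)
G*(j(1) + o(-8)) = -287*(-8 + 8*(-8))/17 = -287*(-8 - 64)/17 = -287/17*(-72) = 20664/17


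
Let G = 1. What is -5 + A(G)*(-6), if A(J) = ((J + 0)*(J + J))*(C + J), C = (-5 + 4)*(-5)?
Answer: -77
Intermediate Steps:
C = 5 (C = -1*(-5) = 5)
A(J) = 2*J²*(5 + J) (A(J) = ((J + 0)*(J + J))*(5 + J) = (J*(2*J))*(5 + J) = (2*J²)*(5 + J) = 2*J²*(5 + J))
-5 + A(G)*(-6) = -5 + (2*1²*(5 + 1))*(-6) = -5 + (2*1*6)*(-6) = -5 + 12*(-6) = -5 - 72 = -77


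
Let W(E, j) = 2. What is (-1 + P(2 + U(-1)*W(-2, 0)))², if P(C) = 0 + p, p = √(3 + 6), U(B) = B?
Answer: 4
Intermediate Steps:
p = 3 (p = √9 = 3)
P(C) = 3 (P(C) = 0 + 3 = 3)
(-1 + P(2 + U(-1)*W(-2, 0)))² = (-1 + 3)² = 2² = 4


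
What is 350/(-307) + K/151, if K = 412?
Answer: 73634/46357 ≈ 1.5884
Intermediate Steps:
350/(-307) + K/151 = 350/(-307) + 412/151 = 350*(-1/307) + 412*(1/151) = -350/307 + 412/151 = 73634/46357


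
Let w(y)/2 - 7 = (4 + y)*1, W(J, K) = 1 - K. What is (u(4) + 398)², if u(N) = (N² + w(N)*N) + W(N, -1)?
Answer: 287296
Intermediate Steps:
w(y) = 22 + 2*y (w(y) = 14 + 2*((4 + y)*1) = 14 + 2*(4 + y) = 14 + (8 + 2*y) = 22 + 2*y)
u(N) = 2 + N² + N*(22 + 2*N) (u(N) = (N² + (22 + 2*N)*N) + (1 - 1*(-1)) = (N² + N*(22 + 2*N)) + (1 + 1) = (N² + N*(22 + 2*N)) + 2 = 2 + N² + N*(22 + 2*N))
(u(4) + 398)² = ((2 + 3*4² + 22*4) + 398)² = ((2 + 3*16 + 88) + 398)² = ((2 + 48 + 88) + 398)² = (138 + 398)² = 536² = 287296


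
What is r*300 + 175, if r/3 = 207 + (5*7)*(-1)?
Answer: 154975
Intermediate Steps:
r = 516 (r = 3*(207 + (5*7)*(-1)) = 3*(207 + 35*(-1)) = 3*(207 - 35) = 3*172 = 516)
r*300 + 175 = 516*300 + 175 = 154800 + 175 = 154975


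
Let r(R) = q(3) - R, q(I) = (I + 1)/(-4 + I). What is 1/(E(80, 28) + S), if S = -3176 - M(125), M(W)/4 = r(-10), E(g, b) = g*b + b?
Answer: -1/932 ≈ -0.0010730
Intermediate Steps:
E(g, b) = b + b*g (E(g, b) = b*g + b = b + b*g)
q(I) = (1 + I)/(-4 + I)
r(R) = -4 - R (r(R) = (1 + 3)/(-4 + 3) - R = 4/(-1) - R = -1*4 - R = -4 - R)
M(W) = 24 (M(W) = 4*(-4 - 1*(-10)) = 4*(-4 + 10) = 4*6 = 24)
S = -3200 (S = -3176 - 1*24 = -3176 - 24 = -3200)
1/(E(80, 28) + S) = 1/(28*(1 + 80) - 3200) = 1/(28*81 - 3200) = 1/(2268 - 3200) = 1/(-932) = -1/932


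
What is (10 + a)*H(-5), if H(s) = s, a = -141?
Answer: 655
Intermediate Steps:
(10 + a)*H(-5) = (10 - 141)*(-5) = -131*(-5) = 655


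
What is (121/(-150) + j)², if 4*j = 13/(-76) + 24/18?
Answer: 138462289/519840000 ≈ 0.26636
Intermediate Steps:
j = 265/912 (j = (13/(-76) + 24/18)/4 = (13*(-1/76) + 24*(1/18))/4 = (-13/76 + 4/3)/4 = (¼)*(265/228) = 265/912 ≈ 0.29057)
(121/(-150) + j)² = (121/(-150) + 265/912)² = (121*(-1/150) + 265/912)² = (-121/150 + 265/912)² = (-11767/22800)² = 138462289/519840000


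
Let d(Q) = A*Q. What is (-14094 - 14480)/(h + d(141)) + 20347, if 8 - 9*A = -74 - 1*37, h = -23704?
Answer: 1333200815/65519 ≈ 20348.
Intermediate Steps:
A = 119/9 (A = 8/9 - (-74 - 1*37)/9 = 8/9 - (-74 - 37)/9 = 8/9 - 1/9*(-111) = 8/9 + 37/3 = 119/9 ≈ 13.222)
d(Q) = 119*Q/9
(-14094 - 14480)/(h + d(141)) + 20347 = (-14094 - 14480)/(-23704 + (119/9)*141) + 20347 = -28574/(-23704 + 5593/3) + 20347 = -28574/(-65519/3) + 20347 = -28574*(-3/65519) + 20347 = 85722/65519 + 20347 = 1333200815/65519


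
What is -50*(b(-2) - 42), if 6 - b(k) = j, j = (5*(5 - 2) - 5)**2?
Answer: 6800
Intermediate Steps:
j = 100 (j = (5*3 - 5)**2 = (15 - 5)**2 = 10**2 = 100)
b(k) = -94 (b(k) = 6 - 1*100 = 6 - 100 = -94)
-50*(b(-2) - 42) = -50*(-94 - 42) = -50*(-136) = 6800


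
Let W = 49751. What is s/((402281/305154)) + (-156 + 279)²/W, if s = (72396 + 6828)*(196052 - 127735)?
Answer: 82168703532950126481/20013882031 ≈ 4.1056e+9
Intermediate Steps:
s = 5412346008 (s = 79224*68317 = 5412346008)
s/((402281/305154)) + (-156 + 279)²/W = 5412346008/((402281/305154)) + (-156 + 279)²/49751 = 5412346008/((402281*(1/305154))) + 123²*(1/49751) = 5412346008/(402281/305154) + 15129*(1/49751) = 5412346008*(305154/402281) + 15129/49751 = 1651599033725232/402281 + 15129/49751 = 82168703532950126481/20013882031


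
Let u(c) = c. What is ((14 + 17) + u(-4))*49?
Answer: 1323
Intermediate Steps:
((14 + 17) + u(-4))*49 = ((14 + 17) - 4)*49 = (31 - 4)*49 = 27*49 = 1323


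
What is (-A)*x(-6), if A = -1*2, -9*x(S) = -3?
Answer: 2/3 ≈ 0.66667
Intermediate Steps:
x(S) = 1/3 (x(S) = -1/9*(-3) = 1/3)
A = -2
(-A)*x(-6) = -1*(-2)*(1/3) = 2*(1/3) = 2/3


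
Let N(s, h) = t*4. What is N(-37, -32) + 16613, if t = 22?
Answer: 16701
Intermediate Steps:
N(s, h) = 88 (N(s, h) = 22*4 = 88)
N(-37, -32) + 16613 = 88 + 16613 = 16701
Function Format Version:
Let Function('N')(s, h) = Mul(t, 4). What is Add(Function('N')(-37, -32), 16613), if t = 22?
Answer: 16701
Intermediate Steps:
Function('N')(s, h) = 88 (Function('N')(s, h) = Mul(22, 4) = 88)
Add(Function('N')(-37, -32), 16613) = Add(88, 16613) = 16701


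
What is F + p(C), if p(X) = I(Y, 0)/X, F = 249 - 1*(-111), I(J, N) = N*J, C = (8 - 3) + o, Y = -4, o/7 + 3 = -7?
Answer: 360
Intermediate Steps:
o = -70 (o = -21 + 7*(-7) = -21 - 49 = -70)
C = -65 (C = (8 - 3) - 70 = 5 - 70 = -65)
I(J, N) = J*N
F = 360 (F = 249 + 111 = 360)
p(X) = 0 (p(X) = (-4*0)/X = 0/X = 0)
F + p(C) = 360 + 0 = 360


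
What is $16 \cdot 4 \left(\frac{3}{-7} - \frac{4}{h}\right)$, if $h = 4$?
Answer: $- \frac{640}{7} \approx -91.429$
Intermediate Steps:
$16 \cdot 4 \left(\frac{3}{-7} - \frac{4}{h}\right) = 16 \cdot 4 \left(\frac{3}{-7} - \frac{4}{4}\right) = 64 \left(3 \left(- \frac{1}{7}\right) - 1\right) = 64 \left(- \frac{3}{7} - 1\right) = 64 \left(- \frac{10}{7}\right) = - \frac{640}{7}$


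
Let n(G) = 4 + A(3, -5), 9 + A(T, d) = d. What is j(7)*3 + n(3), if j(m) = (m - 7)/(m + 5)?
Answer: -10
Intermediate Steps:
A(T, d) = -9 + d
n(G) = -10 (n(G) = 4 + (-9 - 5) = 4 - 14 = -10)
j(m) = (-7 + m)/(5 + m)
j(7)*3 + n(3) = ((-7 + 7)/(5 + 7))*3 - 10 = (0/12)*3 - 10 = ((1/12)*0)*3 - 10 = 0*3 - 10 = 0 - 10 = -10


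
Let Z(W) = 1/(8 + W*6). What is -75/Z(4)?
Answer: -2400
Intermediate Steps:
Z(W) = 1/(8 + 6*W)
-75/Z(4) = -75/(1/(2*(4 + 3*4))) = -75/(1/(2*(4 + 12))) = -75/((1/2)/16) = -75/((1/2)*(1/16)) = -75/1/32 = -75*32 = -2400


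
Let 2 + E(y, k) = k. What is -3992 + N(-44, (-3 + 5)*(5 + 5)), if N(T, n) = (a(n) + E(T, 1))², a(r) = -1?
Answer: -3988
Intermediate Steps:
E(y, k) = -2 + k
N(T, n) = 4 (N(T, n) = (-1 + (-2 + 1))² = (-1 - 1)² = (-2)² = 4)
-3992 + N(-44, (-3 + 5)*(5 + 5)) = -3992 + 4 = -3988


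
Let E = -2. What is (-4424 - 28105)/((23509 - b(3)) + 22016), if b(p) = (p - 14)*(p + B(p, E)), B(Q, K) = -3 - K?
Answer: -32529/45547 ≈ -0.71419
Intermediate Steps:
b(p) = (-1 + p)*(-14 + p) (b(p) = (p - 14)*(p + (-3 - 1*(-2))) = (-14 + p)*(p + (-3 + 2)) = (-14 + p)*(p - 1) = (-14 + p)*(-1 + p) = (-1 + p)*(-14 + p))
(-4424 - 28105)/((23509 - b(3)) + 22016) = (-4424 - 28105)/((23509 - (14 + 3**2 - 15*3)) + 22016) = -32529/((23509 - (14 + 9 - 45)) + 22016) = -32529/((23509 - 1*(-22)) + 22016) = -32529/((23509 + 22) + 22016) = -32529/(23531 + 22016) = -32529/45547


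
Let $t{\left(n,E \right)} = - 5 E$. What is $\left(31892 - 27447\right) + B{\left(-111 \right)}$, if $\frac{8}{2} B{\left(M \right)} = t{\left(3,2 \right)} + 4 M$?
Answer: $\frac{8663}{2} \approx 4331.5$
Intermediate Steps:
$B{\left(M \right)} = - \frac{5}{2} + M$ ($B{\left(M \right)} = \frac{\left(-5\right) 2 + 4 M}{4} = \frac{-10 + 4 M}{4} = - \frac{5}{2} + M$)
$\left(31892 - 27447\right) + B{\left(-111 \right)} = \left(31892 - 27447\right) - \frac{227}{2} = 4445 - \frac{227}{2} = \frac{8663}{2}$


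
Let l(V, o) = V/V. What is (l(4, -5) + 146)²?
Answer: 21609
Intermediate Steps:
l(V, o) = 1
(l(4, -5) + 146)² = (1 + 146)² = 147² = 21609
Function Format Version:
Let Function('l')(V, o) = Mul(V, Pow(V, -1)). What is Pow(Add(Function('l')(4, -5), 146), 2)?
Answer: 21609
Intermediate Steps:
Function('l')(V, o) = 1
Pow(Add(Function('l')(4, -5), 146), 2) = Pow(Add(1, 146), 2) = Pow(147, 2) = 21609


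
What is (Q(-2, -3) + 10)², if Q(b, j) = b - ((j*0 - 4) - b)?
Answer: 100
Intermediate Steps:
Q(b, j) = 4 + 2*b (Q(b, j) = b - ((0 - 4) - b) = b - (-4 - b) = b + (4 + b) = 4 + 2*b)
(Q(-2, -3) + 10)² = ((4 + 2*(-2)) + 10)² = ((4 - 4) + 10)² = (0 + 10)² = 10² = 100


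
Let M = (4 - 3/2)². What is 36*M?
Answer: 225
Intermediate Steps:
M = 25/4 (M = (4 - 3*½)² = (4 - 3/2)² = (5/2)² = 25/4 ≈ 6.2500)
36*M = 36*(25/4) = 225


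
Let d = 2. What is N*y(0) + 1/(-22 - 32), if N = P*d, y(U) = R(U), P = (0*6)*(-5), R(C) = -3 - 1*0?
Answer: -1/54 ≈ -0.018519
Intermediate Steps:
R(C) = -3 (R(C) = -3 + 0 = -3)
P = 0 (P = 0*(-5) = 0)
y(U) = -3
N = 0 (N = 0*2 = 0)
N*y(0) + 1/(-22 - 32) = 0*(-3) + 1/(-22 - 32) = 0 + 1/(-54) = 0 - 1/54 = -1/54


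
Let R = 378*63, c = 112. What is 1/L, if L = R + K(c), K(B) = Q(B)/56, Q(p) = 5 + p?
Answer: 56/1333701 ≈ 4.1988e-5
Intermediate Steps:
K(B) = 5/56 + B/56 (K(B) = (5 + B)/56 = (5 + B)*(1/56) = 5/56 + B/56)
R = 23814
L = 1333701/56 (L = 23814 + (5/56 + (1/56)*112) = 23814 + (5/56 + 2) = 23814 + 117/56 = 1333701/56 ≈ 23816.)
1/L = 1/(1333701/56) = 56/1333701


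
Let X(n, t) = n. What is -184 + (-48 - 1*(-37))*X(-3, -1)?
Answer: -151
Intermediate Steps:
-184 + (-48 - 1*(-37))*X(-3, -1) = -184 + (-48 - 1*(-37))*(-3) = -184 + (-48 + 37)*(-3) = -184 - 11*(-3) = -184 + 33 = -151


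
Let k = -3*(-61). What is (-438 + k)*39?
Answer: -9945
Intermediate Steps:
k = 183
(-438 + k)*39 = (-438 + 183)*39 = -255*39 = -9945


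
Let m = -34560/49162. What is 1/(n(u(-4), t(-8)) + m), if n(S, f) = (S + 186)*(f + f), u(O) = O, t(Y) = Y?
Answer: -24581/71597152 ≈ -0.00034332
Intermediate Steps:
n(S, f) = 2*f*(186 + S) (n(S, f) = (186 + S)*(2*f) = 2*f*(186 + S))
m = -17280/24581 (m = -34560*1/49162 = -17280/24581 ≈ -0.70298)
1/(n(u(-4), t(-8)) + m) = 1/(2*(-8)*(186 - 4) - 17280/24581) = 1/(2*(-8)*182 - 17280/24581) = 1/(-2912 - 17280/24581) = 1/(-71597152/24581) = -24581/71597152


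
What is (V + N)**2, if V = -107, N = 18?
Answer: 7921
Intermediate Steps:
(V + N)**2 = (-107 + 18)**2 = (-89)**2 = 7921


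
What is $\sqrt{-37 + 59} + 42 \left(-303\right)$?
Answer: $-12726 + \sqrt{22} \approx -12721.0$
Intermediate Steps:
$\sqrt{-37 + 59} + 42 \left(-303\right) = \sqrt{22} - 12726 = -12726 + \sqrt{22}$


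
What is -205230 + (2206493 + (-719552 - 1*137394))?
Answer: 1144317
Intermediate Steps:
-205230 + (2206493 + (-719552 - 1*137394)) = -205230 + (2206493 + (-719552 - 137394)) = -205230 + (2206493 - 856946) = -205230 + 1349547 = 1144317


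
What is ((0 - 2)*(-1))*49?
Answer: 98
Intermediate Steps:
((0 - 2)*(-1))*49 = -2*(-1)*49 = 2*49 = 98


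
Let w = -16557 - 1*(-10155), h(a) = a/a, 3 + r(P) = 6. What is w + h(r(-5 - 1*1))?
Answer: -6401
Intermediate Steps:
r(P) = 3 (r(P) = -3 + 6 = 3)
h(a) = 1
w = -6402 (w = -16557 + 10155 = -6402)
w + h(r(-5 - 1*1)) = -6402 + 1 = -6401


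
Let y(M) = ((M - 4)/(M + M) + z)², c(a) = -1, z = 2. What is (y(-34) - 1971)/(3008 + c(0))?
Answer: -2270907/3476092 ≈ -0.65329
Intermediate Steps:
y(M) = (2 + (-4 + M)/(2*M))² (y(M) = ((M - 4)/(M + M) + 2)² = ((-4 + M)/((2*M)) + 2)² = ((-4 + M)*(1/(2*M)) + 2)² = ((-4 + M)/(2*M) + 2)² = (2 + (-4 + M)/(2*M))²)
(y(-34) - 1971)/(3008 + c(0)) = ((¼)*(-4 + 5*(-34))²/(-34)² - 1971)/(3008 - 1) = ((¼)*(1/1156)*(-4 - 170)² - 1971)/3007 = ((¼)*(1/1156)*(-174)² - 1971)*(1/3007) = ((¼)*(1/1156)*30276 - 1971)*(1/3007) = (7569/1156 - 1971)*(1/3007) = -2270907/1156*1/3007 = -2270907/3476092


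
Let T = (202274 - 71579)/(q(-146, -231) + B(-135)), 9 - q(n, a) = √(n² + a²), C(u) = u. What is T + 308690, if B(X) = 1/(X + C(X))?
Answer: 1678586946818860/5438053259 - 9527665500*√74677/5438053259 ≈ 3.0820e+5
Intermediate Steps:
q(n, a) = 9 - √(a² + n²) (q(n, a) = 9 - √(n² + a²) = 9 - √(a² + n²))
B(X) = 1/(2*X) (B(X) = 1/(X + X) = 1/(2*X))
T = 130695/(2429/270 - √74677) (T = (202274 - 71579)/((9 - √((-231)² + (-146)²)) + (½)/(-135)) = 130695/((9 - √(53361 + 21316)) + (½)*(-1/135)) = 130695/((9 - √74677) - 1/270) = 130695/(2429/270 - √74677) ≈ -494.54)
T + 308690 = (-85713701850/5438053259 - 9527665500*√74677/5438053259) + 308690 = 1678586946818860/5438053259 - 9527665500*√74677/5438053259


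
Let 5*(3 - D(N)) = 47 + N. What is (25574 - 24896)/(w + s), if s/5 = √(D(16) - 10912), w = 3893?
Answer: 2639454/15428489 - 2712*I*√17065/15428489 ≈ 0.17108 - 0.022963*I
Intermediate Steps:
D(N) = -32/5 - N/5 (D(N) = 3 - (47 + N)/5 = 3 + (-47/5 - N/5) = -32/5 - N/5)
s = 4*I*√17065 (s = 5*√((-32/5 - ⅕*16) - 10912) = 5*√((-32/5 - 16/5) - 10912) = 5*√(-48/5 - 10912) = 5*√(-54608/5) = 5*(4*I*√17065/5) = 4*I*√17065 ≈ 522.53*I)
(25574 - 24896)/(w + s) = (25574 - 24896)/(3893 + 4*I*√17065) = 678/(3893 + 4*I*√17065)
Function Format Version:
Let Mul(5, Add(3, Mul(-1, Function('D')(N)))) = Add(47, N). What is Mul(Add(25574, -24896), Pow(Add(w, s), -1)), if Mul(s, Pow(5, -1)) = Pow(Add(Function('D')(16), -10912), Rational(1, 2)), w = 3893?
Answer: Add(Rational(2639454, 15428489), Mul(Rational(-2712, 15428489), I, Pow(17065, Rational(1, 2)))) ≈ Add(0.17108, Mul(-0.022963, I))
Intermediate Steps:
Function('D')(N) = Add(Rational(-32, 5), Mul(Rational(-1, 5), N)) (Function('D')(N) = Add(3, Mul(Rational(-1, 5), Add(47, N))) = Add(3, Add(Rational(-47, 5), Mul(Rational(-1, 5), N))) = Add(Rational(-32, 5), Mul(Rational(-1, 5), N)))
s = Mul(4, I, Pow(17065, Rational(1, 2))) (s = Mul(5, Pow(Add(Add(Rational(-32, 5), Mul(Rational(-1, 5), 16)), -10912), Rational(1, 2))) = Mul(5, Pow(Add(Add(Rational(-32, 5), Rational(-16, 5)), -10912), Rational(1, 2))) = Mul(5, Pow(Add(Rational(-48, 5), -10912), Rational(1, 2))) = Mul(5, Pow(Rational(-54608, 5), Rational(1, 2))) = Mul(5, Mul(Rational(4, 5), I, Pow(17065, Rational(1, 2)))) = Mul(4, I, Pow(17065, Rational(1, 2))) ≈ Mul(522.53, I))
Mul(Add(25574, -24896), Pow(Add(w, s), -1)) = Mul(Add(25574, -24896), Pow(Add(3893, Mul(4, I, Pow(17065, Rational(1, 2)))), -1)) = Mul(678, Pow(Add(3893, Mul(4, I, Pow(17065, Rational(1, 2)))), -1))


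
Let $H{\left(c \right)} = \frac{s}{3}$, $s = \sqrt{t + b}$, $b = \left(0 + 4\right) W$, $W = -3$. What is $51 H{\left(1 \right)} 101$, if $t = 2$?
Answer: $1717 i \sqrt{10} \approx 5429.6 i$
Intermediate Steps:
$b = -12$ ($b = \left(0 + 4\right) \left(-3\right) = 4 \left(-3\right) = -12$)
$s = i \sqrt{10}$ ($s = \sqrt{2 - 12} = \sqrt{-10} = i \sqrt{10} \approx 3.1623 i$)
$H{\left(c \right)} = \frac{i \sqrt{10}}{3}$
$51 H{\left(1 \right)} 101 = 51 \frac{i \sqrt{10}}{3} \cdot 101 = 17 i \sqrt{10} \cdot 101 = 1717 i \sqrt{10}$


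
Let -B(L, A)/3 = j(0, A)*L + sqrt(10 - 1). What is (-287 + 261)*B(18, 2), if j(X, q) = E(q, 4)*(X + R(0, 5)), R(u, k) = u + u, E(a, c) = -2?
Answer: 234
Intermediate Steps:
R(u, k) = 2*u
j(X, q) = -2*X (j(X, q) = -2*(X + 2*0) = -2*(X + 0) = -2*X)
B(L, A) = -9 (B(L, A) = -3*((-2*0)*L + sqrt(10 - 1)) = -3*(0*L + sqrt(9)) = -3*(0 + 3) = -3*3 = -9)
(-287 + 261)*B(18, 2) = (-287 + 261)*(-9) = -26*(-9) = 234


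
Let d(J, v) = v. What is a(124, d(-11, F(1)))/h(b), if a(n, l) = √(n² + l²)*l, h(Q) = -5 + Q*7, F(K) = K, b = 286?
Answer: √15377/1997 ≈ 0.062095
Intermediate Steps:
h(Q) = -5 + 7*Q
a(n, l) = l*√(l² + n²) (a(n, l) = √(l² + n²)*l = l*√(l² + n²))
a(124, d(-11, F(1)))/h(b) = (1*√(1² + 124²))/(-5 + 7*286) = (1*√(1 + 15376))/(-5 + 2002) = (1*√15377)/1997 = √15377*(1/1997) = √15377/1997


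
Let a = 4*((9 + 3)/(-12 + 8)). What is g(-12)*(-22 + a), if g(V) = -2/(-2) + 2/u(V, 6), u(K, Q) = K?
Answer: -85/3 ≈ -28.333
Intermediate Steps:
g(V) = 1 + 2/V (g(V) = -2/(-2) + 2/V = -2*(-½) + 2/V = 1 + 2/V)
a = -12 (a = 4*(12/(-4)) = 4*(12*(-¼)) = 4*(-3) = -12)
g(-12)*(-22 + a) = ((2 - 12)/(-12))*(-22 - 12) = -1/12*(-10)*(-34) = (⅚)*(-34) = -85/3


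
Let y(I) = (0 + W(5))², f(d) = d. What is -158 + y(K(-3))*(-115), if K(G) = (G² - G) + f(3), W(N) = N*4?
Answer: -46158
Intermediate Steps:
W(N) = 4*N
K(G) = 3 + G² - G (K(G) = (G² - G) + 3 = 3 + G² - G)
y(I) = 400 (y(I) = (0 + 4*5)² = (0 + 20)² = 20² = 400)
-158 + y(K(-3))*(-115) = -158 + 400*(-115) = -158 - 46000 = -46158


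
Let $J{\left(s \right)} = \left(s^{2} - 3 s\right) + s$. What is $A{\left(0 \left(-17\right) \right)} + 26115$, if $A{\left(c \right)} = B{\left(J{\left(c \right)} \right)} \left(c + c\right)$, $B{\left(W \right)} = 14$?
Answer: $26115$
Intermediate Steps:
$J{\left(s \right)} = s^{2} - 2 s$
$A{\left(c \right)} = 28 c$ ($A{\left(c \right)} = 14 \left(c + c\right) = 14 \cdot 2 c = 28 c$)
$A{\left(0 \left(-17\right) \right)} + 26115 = 28 \cdot 0 \left(-17\right) + 26115 = 28 \cdot 0 + 26115 = 0 + 26115 = 26115$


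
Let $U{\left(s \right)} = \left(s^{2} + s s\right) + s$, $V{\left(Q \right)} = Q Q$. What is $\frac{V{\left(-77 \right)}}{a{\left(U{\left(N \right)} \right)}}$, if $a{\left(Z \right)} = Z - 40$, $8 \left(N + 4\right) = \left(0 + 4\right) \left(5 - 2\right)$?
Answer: $- \frac{5929}{30} \approx -197.63$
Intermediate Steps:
$V{\left(Q \right)} = Q^{2}$
$N = - \frac{5}{2}$ ($N = -4 + \frac{\left(0 + 4\right) \left(5 - 2\right)}{8} = -4 + \frac{4 \cdot 3}{8} = -4 + \frac{1}{8} \cdot 12 = -4 + \frac{3}{2} = - \frac{5}{2} \approx -2.5$)
$U{\left(s \right)} = s + 2 s^{2}$ ($U{\left(s \right)} = \left(s^{2} + s^{2}\right) + s = 2 s^{2} + s = s + 2 s^{2}$)
$a{\left(Z \right)} = -40 + Z$
$\frac{V{\left(-77 \right)}}{a{\left(U{\left(N \right)} \right)}} = \frac{\left(-77\right)^{2}}{-40 - \frac{5 \left(1 + 2 \left(- \frac{5}{2}\right)\right)}{2}} = \frac{5929}{-40 - \frac{5 \left(1 - 5\right)}{2}} = \frac{5929}{-40 - -10} = \frac{5929}{-40 + 10} = \frac{5929}{-30} = 5929 \left(- \frac{1}{30}\right) = - \frac{5929}{30}$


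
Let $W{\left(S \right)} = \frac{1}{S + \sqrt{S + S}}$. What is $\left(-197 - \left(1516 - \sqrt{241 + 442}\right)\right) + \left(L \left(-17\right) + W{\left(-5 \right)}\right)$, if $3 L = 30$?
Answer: $- \frac{13182}{7} + \sqrt{683} - \frac{i \sqrt{10}}{35} \approx -1857.0 - 0.090351 i$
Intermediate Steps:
$L = 10$ ($L = \frac{1}{3} \cdot 30 = 10$)
$W{\left(S \right)} = \frac{1}{S + \sqrt{2} \sqrt{S}}$ ($W{\left(S \right)} = \frac{1}{S + \sqrt{2 S}} = \frac{1}{S + \sqrt{2} \sqrt{S}}$)
$\left(-197 - \left(1516 - \sqrt{241 + 442}\right)\right) + \left(L \left(-17\right) + W{\left(-5 \right)}\right) = \left(-197 - \left(1516 - \sqrt{241 + 442}\right)\right) + \left(10 \left(-17\right) + \frac{1}{-5 + \sqrt{2} \sqrt{-5}}\right) = \left(-197 - \left(1516 - \sqrt{683}\right)\right) - \left(170 - \frac{1}{-5 + \sqrt{2} i \sqrt{5}}\right) = \left(-197 - \left(1516 - \sqrt{683}\right)\right) - \left(170 - \frac{1}{-5 + i \sqrt{10}}\right) = \left(-1713 + \sqrt{683}\right) - \left(170 - \frac{1}{-5 + i \sqrt{10}}\right) = -1883 + \sqrt{683} + \frac{1}{-5 + i \sqrt{10}}$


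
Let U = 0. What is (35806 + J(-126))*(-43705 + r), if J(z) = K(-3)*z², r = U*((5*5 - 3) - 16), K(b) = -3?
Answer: 516680510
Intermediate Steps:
r = 0 (r = 0*((5*5 - 3) - 16) = 0*((25 - 3) - 16) = 0*(22 - 16) = 0*6 = 0)
J(z) = -3*z²
(35806 + J(-126))*(-43705 + r) = (35806 - 3*(-126)²)*(-43705 + 0) = (35806 - 3*15876)*(-43705) = (35806 - 47628)*(-43705) = -11822*(-43705) = 516680510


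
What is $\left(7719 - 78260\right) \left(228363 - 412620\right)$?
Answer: $12997673037$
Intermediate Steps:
$\left(7719 - 78260\right) \left(228363 - 412620\right) = \left(-70541\right) \left(-184257\right) = 12997673037$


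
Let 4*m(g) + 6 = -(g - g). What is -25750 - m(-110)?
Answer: -51497/2 ≈ -25749.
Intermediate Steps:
m(g) = -3/2 (m(g) = -3/2 + (-(g - g))/4 = -3/2 + (-1*0)/4 = -3/2 + (¼)*0 = -3/2 + 0 = -3/2)
-25750 - m(-110) = -25750 - 1*(-3/2) = -25750 + 3/2 = -51497/2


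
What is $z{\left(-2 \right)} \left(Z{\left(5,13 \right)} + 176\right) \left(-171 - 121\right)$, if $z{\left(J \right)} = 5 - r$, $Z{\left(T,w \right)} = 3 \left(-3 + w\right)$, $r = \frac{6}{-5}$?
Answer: $- \frac{1864712}{5} \approx -3.7294 \cdot 10^{5}$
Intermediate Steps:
$r = - \frac{6}{5}$ ($r = 6 \left(- \frac{1}{5}\right) = - \frac{6}{5} \approx -1.2$)
$Z{\left(T,w \right)} = -9 + 3 w$
$z{\left(J \right)} = \frac{31}{5}$ ($z{\left(J \right)} = 5 - - \frac{6}{5} = 5 + \frac{6}{5} = \frac{31}{5}$)
$z{\left(-2 \right)} \left(Z{\left(5,13 \right)} + 176\right) \left(-171 - 121\right) = \frac{31 \left(\left(-9 + 3 \cdot 13\right) + 176\right) \left(-171 - 121\right)}{5} = \frac{31 \left(\left(-9 + 39\right) + 176\right) \left(-292\right)}{5} = \frac{31 \left(30 + 176\right) \left(-292\right)}{5} = \frac{31 \cdot 206 \left(-292\right)}{5} = \frac{31}{5} \left(-60152\right) = - \frac{1864712}{5}$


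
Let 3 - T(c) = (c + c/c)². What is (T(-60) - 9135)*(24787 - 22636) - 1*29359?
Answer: -27159922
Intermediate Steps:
T(c) = 3 - (1 + c)² (T(c) = 3 - (c + c/c)² = 3 - (c + 1)² = 3 - (1 + c)²)
(T(-60) - 9135)*(24787 - 22636) - 1*29359 = ((3 - (1 - 60)²) - 9135)*(24787 - 22636) - 1*29359 = ((3 - 1*(-59)²) - 9135)*2151 - 29359 = ((3 - 1*3481) - 9135)*2151 - 29359 = ((3 - 3481) - 9135)*2151 - 29359 = (-3478 - 9135)*2151 - 29359 = -12613*2151 - 29359 = -27130563 - 29359 = -27159922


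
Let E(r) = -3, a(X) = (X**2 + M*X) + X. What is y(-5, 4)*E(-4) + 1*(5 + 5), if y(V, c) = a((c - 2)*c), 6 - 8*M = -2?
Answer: -230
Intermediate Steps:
M = 1 (M = 3/4 - 1/8*(-2) = 3/4 + 1/4 = 1)
a(X) = X**2 + 2*X (a(X) = (X**2 + 1*X) + X = (X**2 + X) + X = (X + X**2) + X = X**2 + 2*X)
y(V, c) = c*(-2 + c)*(2 + c*(-2 + c)) (y(V, c) = ((c - 2)*c)*(2 + (c - 2)*c) = ((-2 + c)*c)*(2 + (-2 + c)*c) = (c*(-2 + c))*(2 + c*(-2 + c)) = c*(-2 + c)*(2 + c*(-2 + c)))
y(-5, 4)*E(-4) + 1*(5 + 5) = (4*(-2 + 4)*(2 + 4*(-2 + 4)))*(-3) + 1*(5 + 5) = (4*2*(2 + 4*2))*(-3) + 1*10 = (4*2*(2 + 8))*(-3) + 10 = (4*2*10)*(-3) + 10 = 80*(-3) + 10 = -240 + 10 = -230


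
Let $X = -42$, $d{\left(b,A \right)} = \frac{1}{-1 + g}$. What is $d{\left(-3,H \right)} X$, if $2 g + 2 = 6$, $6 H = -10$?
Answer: $-42$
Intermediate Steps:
$H = - \frac{5}{3}$ ($H = \frac{1}{6} \left(-10\right) = - \frac{5}{3} \approx -1.6667$)
$g = 2$ ($g = -1 + \frac{1}{2} \cdot 6 = -1 + 3 = 2$)
$d{\left(b,A \right)} = 1$ ($d{\left(b,A \right)} = \frac{1}{-1 + 2} = 1^{-1} = 1$)
$d{\left(-3,H \right)} X = 1 \left(-42\right) = -42$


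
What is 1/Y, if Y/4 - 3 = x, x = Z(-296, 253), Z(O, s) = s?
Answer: 1/1024 ≈ 0.00097656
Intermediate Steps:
x = 253
Y = 1024 (Y = 12 + 4*253 = 12 + 1012 = 1024)
1/Y = 1/1024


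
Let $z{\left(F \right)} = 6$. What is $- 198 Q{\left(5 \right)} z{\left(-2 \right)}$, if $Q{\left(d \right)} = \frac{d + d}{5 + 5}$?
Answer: $-1188$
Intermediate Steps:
$Q{\left(d \right)} = \frac{d}{5}$ ($Q{\left(d \right)} = \frac{2 d}{10} = 2 d \frac{1}{10} = \frac{d}{5}$)
$- 198 Q{\left(5 \right)} z{\left(-2 \right)} = - 198 \cdot \frac{1}{5} \cdot 5 \cdot 6 = \left(-198\right) 1 \cdot 6 = \left(-198\right) 6 = -1188$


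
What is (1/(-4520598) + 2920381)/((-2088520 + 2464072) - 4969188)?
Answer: -13201868507837/20765981714328 ≈ -0.63575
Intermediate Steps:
(1/(-4520598) + 2920381)/((-2088520 + 2464072) - 4969188) = (-1/4520598 + 2920381)/(375552 - 4969188) = (13201868507837/4520598)/(-4593636) = (13201868507837/4520598)*(-1/4593636) = -13201868507837/20765981714328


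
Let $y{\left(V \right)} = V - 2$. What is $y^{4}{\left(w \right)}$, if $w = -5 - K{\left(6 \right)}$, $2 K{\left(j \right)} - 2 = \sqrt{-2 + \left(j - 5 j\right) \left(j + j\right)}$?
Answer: $\frac{\left(16 + i \sqrt{290}\right)^{4}}{16} \approx -18488.0 - 2316.0 i$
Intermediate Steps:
$K{\left(j \right)} = 1 + \frac{\sqrt{-2 - 8 j^{2}}}{2}$ ($K{\left(j \right)} = 1 + \frac{\sqrt{-2 + \left(j - 5 j\right) \left(j + j\right)}}{2} = 1 + \frac{\sqrt{-2 + - 4 j 2 j}}{2} = 1 + \frac{\sqrt{-2 - 8 j^{2}}}{2}$)
$w = -6 - \frac{i \sqrt{290}}{2}$ ($w = -5 - \left(1 + \frac{\sqrt{-2 - 8 \cdot 6^{2}}}{2}\right) = -5 - \left(1 + \frac{\sqrt{-2 - 288}}{2}\right) = -5 - \left(1 + \frac{\sqrt{-290}}{2}\right) = -5 - \left(1 + \frac{i \sqrt{290}}{2}\right) = -6 - \frac{i \sqrt{290}}{2} \approx -6.0 - 8.5147 i$)
$y{\left(V \right)} = -2 + V$ ($y{\left(V \right)} = V - 2 = -2 + V$)
$y^{4}{\left(w \right)} = \left(-2 - \left(6 + \frac{i \sqrt{290}}{2}\right)\right)^{4} = \left(-8 - \frac{i \sqrt{290}}{2}\right)^{4}$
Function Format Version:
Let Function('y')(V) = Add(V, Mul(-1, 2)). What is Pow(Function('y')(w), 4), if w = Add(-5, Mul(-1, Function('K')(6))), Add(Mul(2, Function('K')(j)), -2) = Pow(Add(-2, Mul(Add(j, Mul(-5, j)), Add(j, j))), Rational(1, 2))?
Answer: Mul(Rational(1, 16), Pow(Add(16, Mul(I, Pow(290, Rational(1, 2)))), 4)) ≈ Add(-18488., Mul(-2316.0, I))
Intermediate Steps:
Function('K')(j) = Add(1, Mul(Rational(1, 2), Pow(Add(-2, Mul(-8, Pow(j, 2))), Rational(1, 2)))) (Function('K')(j) = Add(1, Mul(Rational(1, 2), Pow(Add(-2, Mul(Add(j, Mul(-5, j)), Add(j, j))), Rational(1, 2)))) = Add(1, Mul(Rational(1, 2), Pow(Add(-2, Mul(Mul(-4, j), Mul(2, j))), Rational(1, 2)))) = Add(1, Mul(Rational(1, 2), Pow(Add(-2, Mul(-8, Pow(j, 2))), Rational(1, 2)))))
w = Add(-6, Mul(Rational(-1, 2), I, Pow(290, Rational(1, 2)))) (w = Add(-5, Mul(-1, Add(1, Mul(Rational(1, 2), Pow(Add(-2, Mul(-8, Pow(6, 2))), Rational(1, 2)))))) = Add(-5, Mul(-1, Add(1, Mul(Rational(1, 2), Pow(Add(-2, Mul(-8, 36)), Rational(1, 2)))))) = Add(-5, Mul(-1, Add(1, Mul(Rational(1, 2), Pow(Add(-2, -288), Rational(1, 2)))))) = Add(-5, Mul(-1, Add(1, Mul(Rational(1, 2), Pow(-290, Rational(1, 2)))))) = Add(-5, Mul(-1, Add(1, Mul(Rational(1, 2), Mul(I, Pow(290, Rational(1, 2))))))) = Add(-5, Mul(-1, Add(1, Mul(Rational(1, 2), I, Pow(290, Rational(1, 2)))))) = Add(-5, Add(-1, Mul(Rational(-1, 2), I, Pow(290, Rational(1, 2))))) = Add(-6, Mul(Rational(-1, 2), I, Pow(290, Rational(1, 2)))) ≈ Add(-6.0000, Mul(-8.5147, I)))
Function('y')(V) = Add(-2, V) (Function('y')(V) = Add(V, -2) = Add(-2, V))
Pow(Function('y')(w), 4) = Pow(Add(-2, Add(-6, Mul(Rational(-1, 2), I, Pow(290, Rational(1, 2))))), 4) = Pow(Add(-8, Mul(Rational(-1, 2), I, Pow(290, Rational(1, 2)))), 4)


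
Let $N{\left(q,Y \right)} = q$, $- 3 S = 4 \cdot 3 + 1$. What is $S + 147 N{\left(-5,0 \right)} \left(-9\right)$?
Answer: $\frac{19832}{3} \approx 6610.7$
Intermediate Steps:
$S = - \frac{13}{3}$ ($S = - \frac{4 \cdot 3 + 1}{3} = - \frac{12 + 1}{3} = \left(- \frac{1}{3}\right) 13 = - \frac{13}{3} \approx -4.3333$)
$S + 147 N{\left(-5,0 \right)} \left(-9\right) = - \frac{13}{3} + 147 \left(\left(-5\right) \left(-9\right)\right) = - \frac{13}{3} + 147 \cdot 45 = - \frac{13}{3} + 6615 = \frac{19832}{3}$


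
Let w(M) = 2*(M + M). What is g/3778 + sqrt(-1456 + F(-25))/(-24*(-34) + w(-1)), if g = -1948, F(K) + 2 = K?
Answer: -974/1889 + I*sqrt(1483)/812 ≈ -0.51562 + 0.047426*I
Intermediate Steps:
F(K) = -2 + K
w(M) = 4*M (w(M) = 2*(2*M) = 4*M)
g/3778 + sqrt(-1456 + F(-25))/(-24*(-34) + w(-1)) = -1948/3778 + sqrt(-1456 + (-2 - 25))/(-24*(-34) + 4*(-1)) = -1948*1/3778 + sqrt(-1456 - 27)/(816 - 4) = -974/1889 + sqrt(-1483)/812 = -974/1889 + (I*sqrt(1483))*(1/812) = -974/1889 + I*sqrt(1483)/812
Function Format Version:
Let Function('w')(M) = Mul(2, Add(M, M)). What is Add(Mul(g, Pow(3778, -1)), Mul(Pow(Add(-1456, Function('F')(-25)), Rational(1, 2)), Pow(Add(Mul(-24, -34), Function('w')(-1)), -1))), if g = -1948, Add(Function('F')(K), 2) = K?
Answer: Add(Rational(-974, 1889), Mul(Rational(1, 812), I, Pow(1483, Rational(1, 2)))) ≈ Add(-0.51562, Mul(0.047426, I))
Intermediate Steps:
Function('F')(K) = Add(-2, K)
Function('w')(M) = Mul(4, M) (Function('w')(M) = Mul(2, Mul(2, M)) = Mul(4, M))
Add(Mul(g, Pow(3778, -1)), Mul(Pow(Add(-1456, Function('F')(-25)), Rational(1, 2)), Pow(Add(Mul(-24, -34), Function('w')(-1)), -1))) = Add(Mul(-1948, Pow(3778, -1)), Mul(Pow(Add(-1456, Add(-2, -25)), Rational(1, 2)), Pow(Add(Mul(-24, -34), Mul(4, -1)), -1))) = Add(Mul(-1948, Rational(1, 3778)), Mul(Pow(Add(-1456, -27), Rational(1, 2)), Pow(Add(816, -4), -1))) = Add(Rational(-974, 1889), Mul(Pow(-1483, Rational(1, 2)), Pow(812, -1))) = Add(Rational(-974, 1889), Mul(Mul(I, Pow(1483, Rational(1, 2))), Rational(1, 812))) = Add(Rational(-974, 1889), Mul(Rational(1, 812), I, Pow(1483, Rational(1, 2))))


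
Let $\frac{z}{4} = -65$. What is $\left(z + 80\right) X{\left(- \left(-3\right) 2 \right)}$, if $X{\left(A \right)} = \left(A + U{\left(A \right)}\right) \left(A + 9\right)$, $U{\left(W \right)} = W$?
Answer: $-32400$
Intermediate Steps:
$z = -260$ ($z = 4 \left(-65\right) = -260$)
$X{\left(A \right)} = 2 A \left(9 + A\right)$ ($X{\left(A \right)} = \left(A + A\right) \left(A + 9\right) = 2 A \left(9 + A\right)$)
$\left(z + 80\right) X{\left(- \left(-3\right) 2 \right)} = \left(-260 + 80\right) 2 \left(- \left(-3\right) 2\right) \left(9 - \left(-3\right) 2\right) = - 180 \cdot 2 \left(\left(-1\right) \left(-6\right)\right) \left(9 - -6\right) = - 180 \cdot 2 \cdot 6 \left(9 + 6\right) = - 180 \cdot 2 \cdot 6 \cdot 15 = \left(-180\right) 180 = -32400$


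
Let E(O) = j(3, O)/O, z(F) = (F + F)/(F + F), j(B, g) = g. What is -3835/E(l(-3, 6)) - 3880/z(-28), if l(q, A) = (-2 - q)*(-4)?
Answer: -7715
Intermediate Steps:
z(F) = 1 (z(F) = (2*F)/((2*F)) = (2*F)*(1/(2*F)) = 1)
l(q, A) = 8 + 4*q
E(O) = 1 (E(O) = O/O = 1)
-3835/E(l(-3, 6)) - 3880/z(-28) = -3835/1 - 3880/1 = -3835*1 - 3880*1 = -3835 - 3880 = -7715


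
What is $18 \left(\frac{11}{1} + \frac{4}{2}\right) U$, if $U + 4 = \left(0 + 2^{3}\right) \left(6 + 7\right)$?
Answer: $23400$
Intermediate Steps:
$U = 100$ ($U = -4 + \left(0 + 2^{3}\right) \left(6 + 7\right) = -4 + \left(0 + 8\right) 13 = -4 + 8 \cdot 13 = -4 + 104 = 100$)
$18 \left(\frac{11}{1} + \frac{4}{2}\right) U = 18 \left(\frac{11}{1} + \frac{4}{2}\right) 100 = 18 \left(11 \cdot 1 + 4 \cdot \frac{1}{2}\right) 100 = 18 \left(11 + 2\right) 100 = 18 \cdot 13 \cdot 100 = 234 \cdot 100 = 23400$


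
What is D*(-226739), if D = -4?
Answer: 906956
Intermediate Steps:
D*(-226739) = -4*(-226739) = 906956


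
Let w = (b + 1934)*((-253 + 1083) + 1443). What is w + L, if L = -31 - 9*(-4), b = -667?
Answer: 2879896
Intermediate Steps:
L = 5 (L = -31 + 36 = 5)
w = 2879891 (w = (-667 + 1934)*((-253 + 1083) + 1443) = 1267*(830 + 1443) = 1267*2273 = 2879891)
w + L = 2879891 + 5 = 2879896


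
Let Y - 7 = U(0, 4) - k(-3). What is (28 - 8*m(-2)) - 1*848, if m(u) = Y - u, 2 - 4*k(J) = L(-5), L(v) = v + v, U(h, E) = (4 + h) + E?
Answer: -932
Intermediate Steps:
U(h, E) = 4 + E + h
L(v) = 2*v
k(J) = 3 (k(J) = 1/2 - (-5)/2 = 1/2 - 1/4*(-10) = 1/2 + 5/2 = 3)
Y = 12 (Y = 7 + ((4 + 4 + 0) - 1*3) = 7 + (8 - 3) = 7 + 5 = 12)
m(u) = 12 - u
(28 - 8*m(-2)) - 1*848 = (28 - 8*(12 - 1*(-2))) - 1*848 = (28 - 8*(12 + 2)) - 848 = (28 - 8*14) - 848 = (28 - 112) - 848 = -84 - 848 = -932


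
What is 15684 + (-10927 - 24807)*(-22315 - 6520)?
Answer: 1030405574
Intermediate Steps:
15684 + (-10927 - 24807)*(-22315 - 6520) = 15684 - 35734*(-28835) = 15684 + 1030389890 = 1030405574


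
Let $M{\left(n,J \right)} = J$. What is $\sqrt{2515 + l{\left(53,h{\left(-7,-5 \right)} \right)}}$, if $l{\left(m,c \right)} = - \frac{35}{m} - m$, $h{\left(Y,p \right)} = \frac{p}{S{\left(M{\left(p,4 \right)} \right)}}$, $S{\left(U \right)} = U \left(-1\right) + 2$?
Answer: $\frac{\sqrt{6913903}}{53} \approx 49.612$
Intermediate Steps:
$S{\left(U \right)} = 2 - U$ ($S{\left(U \right)} = - U + 2 = 2 - U$)
$h{\left(Y,p \right)} = - \frac{p}{2}$ ($h{\left(Y,p \right)} = \frac{p}{2 - 4} = \frac{p}{-2} = p \left(- \frac{1}{2}\right) = - \frac{p}{2}$)
$l{\left(m,c \right)} = - m - \frac{35}{m}$
$\sqrt{2515 + l{\left(53,h{\left(-7,-5 \right)} \right)}} = \sqrt{2515 - \left(53 + \frac{35}{53}\right)} = \sqrt{2515 - \frac{2844}{53}} = \sqrt{\frac{130451}{53}} = \frac{\sqrt{6913903}}{53}$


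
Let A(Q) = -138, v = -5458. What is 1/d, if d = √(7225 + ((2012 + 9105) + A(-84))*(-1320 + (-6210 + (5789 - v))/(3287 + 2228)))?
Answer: -I*√440261220717530/79829777102 ≈ -0.00026284*I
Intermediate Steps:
d = I*√440261220717530/5515 (d = √(7225 + ((2012 + 9105) - 138)*(-1320 + (-6210 + (5789 - 1*(-5458)))/(3287 + 2228))) = √(7225 + (11117 - 138)*(-1320 + (-6210 + (5789 + 5458))/5515)) = √(7225 + 10979*(-1320 + (-6210 + 11247)*(1/5515))) = √(7225 + 10979*(-1320 + 5037*(1/5515))) = √(7225 + 10979*(-1320 + 5037/5515)) = √(7225 + 10979*(-7274763/5515)) = √(7225 - 79869622977/5515) = √(-79829777102/5515) = I*√440261220717530/5515 ≈ 3804.6*I)
1/d = 1/(I*√440261220717530/5515) = -I*√440261220717530/79829777102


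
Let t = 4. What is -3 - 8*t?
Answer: -35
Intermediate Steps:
-3 - 8*t = -3 - 8*4 = -3 - 32 = -35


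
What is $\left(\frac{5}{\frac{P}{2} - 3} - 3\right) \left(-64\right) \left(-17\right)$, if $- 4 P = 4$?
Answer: $- \frac{33728}{7} \approx -4818.3$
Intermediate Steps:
$P = -1$ ($P = \left(- \frac{1}{4}\right) 4 = -1$)
$\left(\frac{5}{\frac{P}{2} - 3} - 3\right) \left(-64\right) \left(-17\right) = \left(\frac{5}{- \frac{1}{2} - 3} - 3\right) \left(-64\right) \left(-17\right) = \left(\frac{5}{- \frac{7}{2}} - 3\right) \left(-64\right) \left(-17\right) = \left(5 \left(- \frac{2}{7}\right) - 3\right) \left(-64\right) \left(-17\right) = \left(- \frac{10}{7} - 3\right) \left(-64\right) \left(-17\right) = \left(- \frac{31}{7}\right) \left(-64\right) \left(-17\right) = \frac{1984}{7} \left(-17\right) = - \frac{33728}{7}$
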